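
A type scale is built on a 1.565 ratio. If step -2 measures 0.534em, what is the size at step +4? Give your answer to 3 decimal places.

7.846em

0.534 × 1.565⁶ = 0.534 × 14.69217 ≈ 7.846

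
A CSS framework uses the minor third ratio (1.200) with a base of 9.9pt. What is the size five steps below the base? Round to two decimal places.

9.9 ÷ 1.200⁵ = 9.9 ÷ 2.48832 ≈ 3.98

3.98pt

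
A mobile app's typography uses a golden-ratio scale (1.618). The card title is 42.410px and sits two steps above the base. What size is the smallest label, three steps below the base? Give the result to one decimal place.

The gap is -3 − (2) = -5 steps, so the factor is 1.618^-5.
42.410 ÷ 1.618⁵ = 42.410 ÷ 11.08901 ≈ 3.825

3.8px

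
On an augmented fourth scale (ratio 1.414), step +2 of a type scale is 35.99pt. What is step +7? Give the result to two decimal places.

203.44pt

35.99 × 1.414⁵ = 35.99 × 5.65258 ≈ 203.437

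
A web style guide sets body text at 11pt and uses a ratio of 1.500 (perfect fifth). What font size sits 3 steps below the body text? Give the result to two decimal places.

3.26pt

A modular type scale is a geometric sequence: sizeₙ = base × rⁿ.
11.0 ÷ 1.500³ = 11.0 ÷ 3.37500 ≈ 3.26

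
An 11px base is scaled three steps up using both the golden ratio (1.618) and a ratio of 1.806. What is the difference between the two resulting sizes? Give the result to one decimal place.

18.2px

Golden ratio: 11.0 × 1.618³ = 46.594px
At 1.806: 11.0 × 1.806³ = 64.796px
Difference: 64.796 − 46.594 = 18.202px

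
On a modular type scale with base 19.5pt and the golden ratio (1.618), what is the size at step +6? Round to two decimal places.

349.87pt

A modular type scale is a geometric sequence: sizeₙ = base × rⁿ.
19.5 × 1.618⁶ = 19.5 × 17.94201 ≈ 349.87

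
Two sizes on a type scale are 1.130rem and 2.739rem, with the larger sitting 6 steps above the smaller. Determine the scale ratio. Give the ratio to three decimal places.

1.159

r⁶ = 2.739 / 1.130, so r = (2.739/1.130)^(1/6).
r = 2.4239^(1/6) ≈ 1.1590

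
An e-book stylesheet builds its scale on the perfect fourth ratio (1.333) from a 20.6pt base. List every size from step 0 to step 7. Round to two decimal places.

Step 0: 20.6pt
Step 1: 20.6 × 1.333 = 27.46
Step 2: 20.6 × 1.333² = 36.60
Step 3: 20.6 × 1.333³ = 48.79
Step 4: 20.6 × 1.333⁴ = 65.04
Step 5: 20.6 × 1.333⁵ = 86.70
Step 6: 20.6 × 1.333⁶ = 115.57
Step 7: 20.6 × 1.333⁷ = 154.06

20.60pt, 27.46pt, 36.60pt, 48.79pt, 65.04pt, 86.70pt, 115.57pt, 154.06pt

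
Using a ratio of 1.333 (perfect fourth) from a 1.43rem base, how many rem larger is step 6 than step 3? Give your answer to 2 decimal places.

4.64rem

Step 3: 1.43 × 1.333³ = 3.3871rem
Step 6: 1.43 × 1.333⁶ = 8.0226rem
Difference: 8.0226 − 3.3871 = 4.6355rem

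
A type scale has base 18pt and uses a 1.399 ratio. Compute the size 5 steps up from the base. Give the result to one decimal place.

96.5pt

18.0 × 1.399⁵ = 18.0 × 5.35906 ≈ 96.46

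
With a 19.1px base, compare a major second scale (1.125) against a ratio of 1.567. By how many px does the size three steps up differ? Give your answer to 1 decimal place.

Major second: 19.1 × 1.125³ = 27.195px
At 1.567: 19.1 × 1.567³ = 73.492px
Difference: 73.492 − 27.195 = 46.297px

46.3px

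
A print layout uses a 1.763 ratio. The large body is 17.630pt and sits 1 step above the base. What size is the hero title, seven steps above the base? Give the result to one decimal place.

529.4pt

17.630 × 1.763⁶ = 17.630 × 30.02713 ≈ 529.378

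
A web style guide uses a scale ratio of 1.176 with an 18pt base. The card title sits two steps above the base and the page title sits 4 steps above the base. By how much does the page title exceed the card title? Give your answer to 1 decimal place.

Step 2: 18.0 × 1.176² = 24.894pt
Step 4: 18.0 × 1.176⁴ = 34.427pt
Difference: 34.427 − 24.894 = 9.533pt

9.5pt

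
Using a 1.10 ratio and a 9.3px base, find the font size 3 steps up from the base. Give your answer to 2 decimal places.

12.38px

A modular type scale is a geometric sequence: sizeₙ = base × rⁿ.
9.3 × 1.10³ = 9.3 × 1.33100 ≈ 12.38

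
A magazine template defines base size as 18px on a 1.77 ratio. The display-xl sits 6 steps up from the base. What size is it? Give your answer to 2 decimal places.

553.49px

18.0 × 1.77⁶ = 18.0 × 30.74961 ≈ 553.49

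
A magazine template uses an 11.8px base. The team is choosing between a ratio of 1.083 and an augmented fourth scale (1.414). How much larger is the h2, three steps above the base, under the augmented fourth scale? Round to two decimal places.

18.37px

At 1.083: 11.8 × 1.083³ = 14.9888px
Augmented fourth: 11.8 × 1.414³ = 33.3603px
Difference: 33.3603 − 14.9888 = 18.3715px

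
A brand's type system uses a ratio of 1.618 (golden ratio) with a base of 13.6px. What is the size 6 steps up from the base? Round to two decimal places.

Every step multiplies by the scale ratio.
13.6 × 1.618⁶ = 13.6 × 17.94201 ≈ 244.01

244.01px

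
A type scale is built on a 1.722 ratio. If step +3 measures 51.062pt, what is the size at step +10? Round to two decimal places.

Moving from step +3 to step +10 is 7 steps up, so multiply by r⁷.
51.062 × 1.722⁷ = 51.062 × 44.89852 ≈ 2292.608

2292.61pt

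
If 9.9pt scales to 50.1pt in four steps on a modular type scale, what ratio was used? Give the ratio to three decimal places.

r⁴ = 50.1 / 9.9, so r = (50.1/9.9)^(1/4).
r = 5.0606^(1/4) ≈ 1.4999

1.500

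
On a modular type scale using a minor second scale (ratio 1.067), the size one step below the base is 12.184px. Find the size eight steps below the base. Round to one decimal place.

7.7px

Moving from step -1 to step -8 is 7 steps down, so divide by r⁷.
12.184 ÷ 1.067⁷ = 12.184 ÷ 1.57453 ≈ 7.738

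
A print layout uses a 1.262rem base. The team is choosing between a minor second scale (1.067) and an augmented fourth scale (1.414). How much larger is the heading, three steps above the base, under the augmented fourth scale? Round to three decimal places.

2.035rem

Minor second: 1.262 × 1.067³ = 1.53304rem
Augmented fourth: 1.262 × 1.414³ = 3.56786rem
Difference: 3.56786 − 1.53304 = 2.03482rem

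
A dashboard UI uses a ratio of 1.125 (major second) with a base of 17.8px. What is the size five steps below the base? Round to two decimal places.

9.88px

Each step on a modular scale multiplies by the ratio, so the size n steps from the base is base × ratioⁿ.
17.8 ÷ 1.125⁵ = 17.8 ÷ 1.80203 ≈ 9.88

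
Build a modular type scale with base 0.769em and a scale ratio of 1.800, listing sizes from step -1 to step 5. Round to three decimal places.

0.427em, 0.769em, 1.384em, 2.492em, 4.485em, 8.073em, 14.531em

Step -1: 0.769 ÷ 1.800 = 0.427
Step 0: 0.769em
Step 1: 0.769 × 1.800 = 1.384
Step 2: 0.769 × 1.800² = 2.492
Step 3: 0.769 × 1.800³ = 4.485
Step 4: 0.769 × 1.800⁴ = 8.073
Step 5: 0.769 × 1.800⁵ = 14.531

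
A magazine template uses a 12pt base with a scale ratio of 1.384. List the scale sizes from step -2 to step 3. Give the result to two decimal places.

6.26pt, 8.67pt, 12.00pt, 16.61pt, 22.99pt, 31.81pt

Step -2: 12.0 ÷ 1.384² = 6.26
Step -1: 12.0 ÷ 1.384 = 8.67
Step 0: 12pt
Step 1: 12.0 × 1.384 = 16.61
Step 2: 12.0 × 1.384² = 22.99
Step 3: 12.0 × 1.384³ = 31.81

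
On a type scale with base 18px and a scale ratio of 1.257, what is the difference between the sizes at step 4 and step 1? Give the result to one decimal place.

Step 1: 18.0 × 1.257 = 22.626px
Step 4: 18.0 × 1.257⁴ = 44.938px
Difference: 44.938 − 22.626 = 22.312px

22.3px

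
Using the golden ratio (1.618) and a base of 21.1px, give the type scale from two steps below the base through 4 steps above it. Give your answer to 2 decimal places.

8.06px, 13.04px, 21.10px, 34.14px, 55.24px, 89.38px, 144.61px

Step -2: 21.1 ÷ 1.618² = 8.06
Step -1: 21.1 ÷ 1.618 = 13.04
Step 0: 21.1px
Step 1: 21.1 × 1.618 = 34.14
Step 2: 21.1 × 1.618² = 55.24
Step 3: 21.1 × 1.618³ = 89.38
Step 4: 21.1 × 1.618⁴ = 144.61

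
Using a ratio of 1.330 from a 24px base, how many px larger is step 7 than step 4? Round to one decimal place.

Step 4: 24.0 × 1.330⁴ = 75.096px
Step 7: 24.0 × 1.330⁷ = 176.674px
Difference: 176.674 − 75.096 = 101.578px

101.6px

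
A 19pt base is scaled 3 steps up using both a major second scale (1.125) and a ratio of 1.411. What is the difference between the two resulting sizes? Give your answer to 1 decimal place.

Major second: 19.0 × 1.125³ = 27.053pt
At 1.411: 19.0 × 1.411³ = 53.375pt
Difference: 53.375 − 27.053 = 26.322pt

26.3pt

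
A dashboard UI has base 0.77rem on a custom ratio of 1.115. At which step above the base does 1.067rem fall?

3

1.115ⁿ = 1.067 / 0.77 = 1.3857
n = ln(1.3857) / ln(1.115) = 0.3262 / 0.1089 ≈ 3.00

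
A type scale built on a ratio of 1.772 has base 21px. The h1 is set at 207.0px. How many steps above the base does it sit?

4

1.772ⁿ = 207.0 / 21 = 9.8571
n = ln(9.8571) / ln(1.772) = 2.2882 / 0.5721 ≈ 4.00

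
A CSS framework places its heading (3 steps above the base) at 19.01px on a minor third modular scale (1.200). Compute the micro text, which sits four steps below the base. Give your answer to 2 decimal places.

5.31px

Moving from step +3 to step -4 is 7 steps down, so divide by r⁷.
19.01 ÷ 1.200⁷ = 19.01 ÷ 3.58318 ≈ 5.305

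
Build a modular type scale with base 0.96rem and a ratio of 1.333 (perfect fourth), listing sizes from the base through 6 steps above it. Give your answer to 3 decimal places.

Step 0: 0.96rem
Step 1: 0.96 × 1.333 = 1.280
Step 2: 0.96 × 1.333² = 1.706
Step 3: 0.96 × 1.333³ = 2.274
Step 4: 0.96 × 1.333⁴ = 3.031
Step 5: 0.96 × 1.333⁵ = 4.040
Step 6: 0.96 × 1.333⁶ = 5.386

0.960rem, 1.280rem, 1.706rem, 2.274rem, 3.031rem, 4.040rem, 5.386rem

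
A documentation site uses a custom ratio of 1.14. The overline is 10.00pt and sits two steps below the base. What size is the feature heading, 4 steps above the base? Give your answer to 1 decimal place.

21.9pt

The gap is 4 − (-2) = 6 steps, so the factor is 1.14^6.
10.00 × 1.14⁶ = 10.00 × 2.19497 ≈ 21.950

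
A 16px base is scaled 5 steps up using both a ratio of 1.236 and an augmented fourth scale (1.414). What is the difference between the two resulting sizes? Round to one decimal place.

44.3px

At 1.236: 16.0 × 1.236⁵ = 46.154px
Augmented fourth: 16.0 × 1.414⁵ = 90.441px
Difference: 90.441 − 46.154 = 44.287px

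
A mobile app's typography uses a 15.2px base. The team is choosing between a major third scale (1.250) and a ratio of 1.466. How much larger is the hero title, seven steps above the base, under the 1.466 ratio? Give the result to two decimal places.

148.72px

Major third: 15.2 × 1.250⁷ = 72.4792px
At 1.466: 15.2 × 1.466⁷ = 221.1981px
Difference: 221.1981 − 72.4792 = 148.7189px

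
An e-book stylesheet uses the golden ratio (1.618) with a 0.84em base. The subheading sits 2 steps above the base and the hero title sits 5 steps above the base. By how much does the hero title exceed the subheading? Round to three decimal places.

7.116em

Step 2: 0.84 × 1.618² = 2.19906em
Step 5: 0.84 × 1.618⁵ = 9.31476em
Difference: 9.31476 − 2.19906 = 7.11570em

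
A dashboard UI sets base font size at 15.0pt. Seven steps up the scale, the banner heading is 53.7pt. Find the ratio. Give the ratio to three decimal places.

1.200

The ratio satisfies 15.0 × r⁷ = 53.7, so r = (53.7 / 15.0)^(1/7).
r = 3.5800^(1/7) ≈ 1.1998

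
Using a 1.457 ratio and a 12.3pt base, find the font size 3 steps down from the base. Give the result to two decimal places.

3.98pt

A modular type scale is a geometric sequence: sizeₙ = base × rⁿ.
12.3 ÷ 1.457³ = 12.3 ÷ 3.09299 ≈ 3.98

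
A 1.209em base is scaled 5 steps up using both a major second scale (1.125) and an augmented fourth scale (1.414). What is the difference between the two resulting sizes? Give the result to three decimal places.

Major second: 1.209 × 1.125⁵ = 2.17866em
Augmented fourth: 1.209 × 1.414⁵ = 6.83397em
Difference: 6.83397 − 2.17866 = 4.65531em

4.655em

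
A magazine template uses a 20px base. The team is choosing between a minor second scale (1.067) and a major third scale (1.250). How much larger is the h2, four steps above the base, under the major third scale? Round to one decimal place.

Minor second: 20.0 × 1.067⁴ = 25.923px
Major third: 20.0 × 1.250⁴ = 48.828px
Difference: 48.828 − 25.923 = 22.905px

22.9px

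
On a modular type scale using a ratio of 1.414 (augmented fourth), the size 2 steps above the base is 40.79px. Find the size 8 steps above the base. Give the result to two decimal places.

326.02px

40.79 × 1.414⁶ = 40.79 × 7.99275 ≈ 326.024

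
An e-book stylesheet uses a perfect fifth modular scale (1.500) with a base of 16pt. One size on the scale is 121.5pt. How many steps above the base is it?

1.500ⁿ = 121.5 / 16 = 7.5938
n = ln(7.5938) / ln(1.500) = 2.0273 / 0.4055 ≈ 5.00

5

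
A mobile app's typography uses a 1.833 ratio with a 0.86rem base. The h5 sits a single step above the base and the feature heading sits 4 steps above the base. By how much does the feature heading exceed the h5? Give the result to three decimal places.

8.132rem

Step 1: 0.86 × 1.833 = 1.57638rem
Step 4: 0.86 × 1.833⁴ = 9.70841rem
Difference: 9.70841 − 1.57638 = 8.13203rem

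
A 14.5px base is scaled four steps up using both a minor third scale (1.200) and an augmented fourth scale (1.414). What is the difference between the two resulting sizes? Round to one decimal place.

27.9px

Minor third: 14.5 × 1.200⁴ = 30.067px
Augmented fourth: 14.5 × 1.414⁴ = 57.965px
Difference: 57.965 − 30.067 = 27.898px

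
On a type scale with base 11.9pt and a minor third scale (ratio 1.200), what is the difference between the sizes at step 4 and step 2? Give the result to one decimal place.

7.5pt

Step 2: 11.9 × 1.200² = 17.136pt
Step 4: 11.9 × 1.200⁴ = 24.676pt
Difference: 24.676 − 17.136 = 7.540pt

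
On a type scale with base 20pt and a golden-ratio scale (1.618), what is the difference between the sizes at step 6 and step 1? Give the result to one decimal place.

Step 1: 20.0 × 1.618 = 32.360pt
Step 6: 20.0 × 1.618⁶ = 358.840pt
Difference: 358.840 − 32.360 = 326.480pt

326.5pt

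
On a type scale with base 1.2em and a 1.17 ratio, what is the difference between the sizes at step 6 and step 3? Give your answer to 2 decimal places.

Step 3: 1.2 × 1.17³ = 1.9219em
Step 6: 1.2 × 1.17⁶ = 3.0782em
Difference: 3.0782 − 1.9219 = 1.1563em

1.16em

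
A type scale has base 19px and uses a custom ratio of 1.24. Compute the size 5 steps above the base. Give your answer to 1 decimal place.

19.0 × 1.24⁵ = 19.0 × 2.93163 ≈ 55.70

55.7px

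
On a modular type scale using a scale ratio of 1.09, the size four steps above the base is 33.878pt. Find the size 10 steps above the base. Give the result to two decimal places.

56.82pt

The gap is 10 − (4) = 6 steps, so the factor is 1.09^6.
33.878 × 1.09⁶ = 33.878 × 1.67710 ≈ 56.817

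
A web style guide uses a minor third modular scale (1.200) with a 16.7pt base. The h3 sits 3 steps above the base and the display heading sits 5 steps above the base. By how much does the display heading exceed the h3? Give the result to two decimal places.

12.70pt

Step 3: 16.7 × 1.200³ = 28.8576pt
Step 5: 16.7 × 1.200⁵ = 41.5549pt
Difference: 41.5549 − 28.8576 = 12.6973pt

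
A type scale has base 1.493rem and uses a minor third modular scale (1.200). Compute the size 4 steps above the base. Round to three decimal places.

1.493 × 1.200⁴ = 1.493 × 2.07360 ≈ 3.096

3.096rem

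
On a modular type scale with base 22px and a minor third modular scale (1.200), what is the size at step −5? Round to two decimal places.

8.84px

22.0 ÷ 1.200⁵ = 22.0 ÷ 2.48832 ≈ 8.84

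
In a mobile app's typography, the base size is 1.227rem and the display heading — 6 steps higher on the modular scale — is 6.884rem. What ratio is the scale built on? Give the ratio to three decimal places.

The ratio satisfies 1.227 × r⁶ = 6.884, so r = (6.884 / 1.227)^(1/6).
r = 5.6104^(1/6) ≈ 1.3330

1.333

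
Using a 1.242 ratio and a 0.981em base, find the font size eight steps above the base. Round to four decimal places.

Each step on a modular scale multiplies by the ratio, so the size n steps from the base is base × ratioⁿ.
0.981 × 1.242⁸ = 0.981 × 5.66204 ≈ 5.5545

5.5545em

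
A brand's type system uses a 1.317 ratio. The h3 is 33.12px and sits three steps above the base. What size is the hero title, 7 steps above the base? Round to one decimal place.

The gap is 7 − (3) = 4 steps, so the factor is 1.317^4.
33.12 × 1.317⁴ = 33.12 × 3.00845 ≈ 99.640

99.6px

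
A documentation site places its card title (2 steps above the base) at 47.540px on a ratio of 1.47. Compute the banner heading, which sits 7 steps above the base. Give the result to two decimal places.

326.32px

Moving from step +2 to step +7 is 5 steps up, so multiply by r⁵.
47.540 × 1.47⁵ = 47.540 × 6.86415 ≈ 326.322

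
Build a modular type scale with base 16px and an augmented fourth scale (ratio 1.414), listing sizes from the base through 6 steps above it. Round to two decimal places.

Step 0: 16px
Step 1: 16.0 × 1.414 = 22.62
Step 2: 16.0 × 1.414² = 31.99
Step 3: 16.0 × 1.414³ = 45.23
Step 4: 16.0 × 1.414⁴ = 63.96
Step 5: 16.0 × 1.414⁵ = 90.44
Step 6: 16.0 × 1.414⁶ = 127.88

16.00px, 22.62px, 31.99px, 45.23px, 63.96px, 90.44px, 127.88px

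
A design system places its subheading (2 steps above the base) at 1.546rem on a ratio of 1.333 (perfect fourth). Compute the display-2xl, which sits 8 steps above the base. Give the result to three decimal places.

1.546 × 1.333⁶ = 1.546 × 5.61023 ≈ 8.673

8.673rem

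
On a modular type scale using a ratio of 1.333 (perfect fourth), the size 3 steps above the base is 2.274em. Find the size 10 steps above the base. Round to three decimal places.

17.006em

2.274 × 1.333⁷ = 2.274 × 7.47844 ≈ 17.006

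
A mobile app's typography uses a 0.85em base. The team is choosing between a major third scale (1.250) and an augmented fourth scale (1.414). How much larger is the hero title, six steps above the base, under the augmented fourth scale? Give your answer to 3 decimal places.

3.551em

Major third: 0.85 × 1.250⁶ = 3.24249em
Augmented fourth: 0.85 × 1.414⁶ = 6.79384em
Difference: 6.79384 − 3.24249 = 3.55135em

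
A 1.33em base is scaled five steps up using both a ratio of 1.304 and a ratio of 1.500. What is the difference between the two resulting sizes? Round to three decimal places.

5.085em

At 1.304: 1.33 × 1.304⁵ = 5.01464em
At 1.500: 1.33 × 1.500⁵ = 10.09969em
Difference: 10.09969 − 5.01464 = 5.08505em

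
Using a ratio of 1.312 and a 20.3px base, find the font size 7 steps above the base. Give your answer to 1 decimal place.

135.8px

A modular type scale is a geometric sequence: sizeₙ = base × rⁿ.
20.3 × 1.312⁷ = 20.3 × 6.69171 ≈ 135.84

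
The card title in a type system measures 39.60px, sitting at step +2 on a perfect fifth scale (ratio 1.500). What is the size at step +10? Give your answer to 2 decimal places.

1014.90px

Moving from step +2 to step +10 is 8 steps up, so multiply by r⁸.
39.60 × 1.500⁸ = 39.60 × 25.62891 ≈ 1014.905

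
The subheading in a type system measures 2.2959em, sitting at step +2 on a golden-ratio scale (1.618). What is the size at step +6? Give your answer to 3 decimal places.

15.735em

The gap is 6 − (2) = 4 steps, so the factor is 1.618^4.
2.2959 × 1.618⁴ = 2.2959 × 6.85353 ≈ 15.735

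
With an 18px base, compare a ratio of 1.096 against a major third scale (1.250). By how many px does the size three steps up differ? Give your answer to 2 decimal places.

At 1.096: 18.0 × 1.096³ = 23.6976px
Major third: 18.0 × 1.250³ = 35.1562px
Difference: 35.1562 − 23.6976 = 11.4586px

11.46px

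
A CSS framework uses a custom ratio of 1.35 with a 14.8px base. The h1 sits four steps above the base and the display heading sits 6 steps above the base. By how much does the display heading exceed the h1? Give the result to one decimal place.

Step 4: 14.8 × 1.35⁴ = 49.158px
Step 6: 14.8 × 1.35⁶ = 89.591px
Difference: 89.591 − 49.158 = 40.433px

40.4px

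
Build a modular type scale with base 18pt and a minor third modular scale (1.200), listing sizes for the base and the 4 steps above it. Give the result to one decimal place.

Step 0: 18pt
Step 1: 18.0 × 1.200 = 21.6
Step 2: 18.0 × 1.200² = 25.9
Step 3: 18.0 × 1.200³ = 31.1
Step 4: 18.0 × 1.200⁴ = 37.3

18.0pt, 21.6pt, 25.9pt, 31.1pt, 37.3pt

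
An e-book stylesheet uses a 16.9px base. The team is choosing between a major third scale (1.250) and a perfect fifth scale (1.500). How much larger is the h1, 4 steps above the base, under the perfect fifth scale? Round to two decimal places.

Major third: 16.9 × 1.250⁴ = 41.2598px
Perfect fifth: 16.9 × 1.500⁴ = 85.5562px
Difference: 85.5562 − 41.2598 = 44.2964px

44.30px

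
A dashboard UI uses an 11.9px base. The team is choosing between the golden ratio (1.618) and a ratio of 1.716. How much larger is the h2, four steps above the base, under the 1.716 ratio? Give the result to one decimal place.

21.6px

Golden ratio: 11.9 × 1.618⁴ = 81.557px
At 1.716: 11.9 × 1.716⁴ = 103.185px
Difference: 103.185 − 81.557 = 21.628px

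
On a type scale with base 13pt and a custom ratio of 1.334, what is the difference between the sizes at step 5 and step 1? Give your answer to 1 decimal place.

37.6pt

Step 1: 13.0 × 1.334 = 17.342pt
Step 5: 13.0 × 1.334⁵ = 54.919pt
Difference: 54.919 − 17.342 = 37.577pt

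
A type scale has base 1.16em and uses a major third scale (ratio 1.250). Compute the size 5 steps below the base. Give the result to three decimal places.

A modular type scale is a geometric sequence: sizeₙ = base × rⁿ.
1.16 ÷ 1.250⁵ = 1.16 ÷ 3.05176 ≈ 0.380

0.380em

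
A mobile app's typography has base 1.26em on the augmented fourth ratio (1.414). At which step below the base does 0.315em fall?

1.414ⁿ = 1.26 / 0.315 = 4.0000
n = ln(4.0000) / ln(1.414) = 1.3863 / 0.3464 ≈ 4.00

4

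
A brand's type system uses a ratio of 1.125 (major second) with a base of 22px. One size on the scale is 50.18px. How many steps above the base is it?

7

1.125ⁿ = 50.18 / 22 = 2.2809
n = ln(2.2809) / ln(1.125) = 0.8246 / 0.1178 ≈ 7.00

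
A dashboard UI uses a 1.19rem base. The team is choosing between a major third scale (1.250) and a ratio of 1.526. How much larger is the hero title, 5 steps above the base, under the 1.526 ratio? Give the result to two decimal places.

Major third: 1.19 × 1.250⁵ = 3.6316rem
At 1.526: 1.19 × 1.526⁵ = 9.8474rem
Difference: 9.8474 − 3.6316 = 6.2158rem

6.22rem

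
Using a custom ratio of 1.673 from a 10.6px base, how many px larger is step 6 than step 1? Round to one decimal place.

214.7px

Step 1: 10.6 × 1.673 = 17.734px
Step 6: 10.6 × 1.673⁶ = 232.424px
Difference: 232.424 − 17.734 = 214.690px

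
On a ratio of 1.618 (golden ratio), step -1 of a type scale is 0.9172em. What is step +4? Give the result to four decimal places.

Moving from step -1 to step +4 is 5 steps up, so multiply by r⁵.
0.9172 × 1.618⁵ = 0.9172 × 11.08901 ≈ 10.1708

10.1708em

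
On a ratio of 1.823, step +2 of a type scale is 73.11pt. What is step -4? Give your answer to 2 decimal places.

73.11 ÷ 1.823⁶ = 73.11 ÷ 36.70456 ≈ 1.992

1.99pt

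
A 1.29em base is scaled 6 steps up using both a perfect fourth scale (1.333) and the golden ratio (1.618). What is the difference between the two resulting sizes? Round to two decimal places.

Perfect fourth: 1.29 × 1.333⁶ = 7.2372em
Golden ratio: 1.29 × 1.618⁶ = 23.1452em
Difference: 23.1452 − 7.2372 = 15.9080em

15.91em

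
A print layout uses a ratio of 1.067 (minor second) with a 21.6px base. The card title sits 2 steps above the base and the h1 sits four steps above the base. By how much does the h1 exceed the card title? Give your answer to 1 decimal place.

Step 2: 21.6 × 1.067² = 24.591px
Step 4: 21.6 × 1.067⁴ = 27.997px
Difference: 27.997 − 24.591 = 3.406px

3.4px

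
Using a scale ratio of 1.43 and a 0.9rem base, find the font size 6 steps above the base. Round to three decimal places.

7.696rem

0.9 × 1.43⁶ = 0.9 × 8.55099 ≈ 7.696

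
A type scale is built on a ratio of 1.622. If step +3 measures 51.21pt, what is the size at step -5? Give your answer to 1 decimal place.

1.1pt

51.21 ÷ 1.622⁸ = 51.21 ÷ 47.90786 ≈ 1.069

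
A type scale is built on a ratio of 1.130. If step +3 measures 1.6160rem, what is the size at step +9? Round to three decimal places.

Moving from step +3 to step +9 is 6 steps up, so multiply by r⁶.
1.6160 × 1.130⁶ = 1.6160 × 2.08195 ≈ 3.364

3.364rem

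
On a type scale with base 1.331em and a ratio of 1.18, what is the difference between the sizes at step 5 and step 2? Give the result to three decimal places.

1.192em

Step 2: 1.331 × 1.18² = 1.85328em
Step 5: 1.331 × 1.18⁵ = 3.04501em
Difference: 3.04501 − 1.85328 = 1.19173em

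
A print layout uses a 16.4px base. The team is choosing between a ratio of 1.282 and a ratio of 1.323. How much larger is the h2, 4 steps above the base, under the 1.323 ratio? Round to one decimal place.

5.9px

At 1.282: 16.4 × 1.282⁴ = 44.299px
At 1.323: 16.4 × 1.323⁴ = 50.244px
Difference: 50.244 − 44.299 = 5.945px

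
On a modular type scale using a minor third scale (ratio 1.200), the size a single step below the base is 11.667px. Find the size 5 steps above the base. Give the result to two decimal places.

11.667 × 1.200⁶ = 11.667 × 2.98598 ≈ 34.837

34.84px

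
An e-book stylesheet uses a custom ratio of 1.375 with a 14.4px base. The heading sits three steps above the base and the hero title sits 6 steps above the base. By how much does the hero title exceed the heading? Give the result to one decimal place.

59.9px

Step 3: 14.4 × 1.375³ = 37.434px
Step 6: 14.4 × 1.375⁶ = 97.315px
Difference: 97.315 − 37.434 = 59.881px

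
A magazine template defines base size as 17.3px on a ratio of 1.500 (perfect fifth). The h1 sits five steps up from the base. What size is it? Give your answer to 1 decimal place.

131.4px

Every step multiplies by the scale ratio.
17.3 × 1.500⁵ = 17.3 × 7.59375 ≈ 131.37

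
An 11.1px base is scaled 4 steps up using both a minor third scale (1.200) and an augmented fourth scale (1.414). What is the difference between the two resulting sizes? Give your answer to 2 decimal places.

Minor third: 11.1 × 1.200⁴ = 23.0170px
Augmented fourth: 11.1 × 1.414⁴ = 44.3732px
Difference: 44.3732 − 23.0170 = 21.3562px

21.36px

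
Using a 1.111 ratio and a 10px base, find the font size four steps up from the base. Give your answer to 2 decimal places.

15.24px

A modular type scale is a geometric sequence: sizeₙ = base × rⁿ.
10.0 × 1.111⁴ = 10.0 × 1.52355 ≈ 15.24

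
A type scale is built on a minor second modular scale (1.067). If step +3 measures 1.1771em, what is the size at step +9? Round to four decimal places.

1.1771 × 1.067⁶ = 1.1771 × 1.47566 ≈ 1.7370

1.7370em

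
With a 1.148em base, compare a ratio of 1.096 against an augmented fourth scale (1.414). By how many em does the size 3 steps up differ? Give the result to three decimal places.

At 1.096: 1.148 × 1.096³ = 1.51138em
Augmented fourth: 1.148 × 1.414³ = 3.24556em
Difference: 3.24556 − 1.51138 = 1.73418em

1.734em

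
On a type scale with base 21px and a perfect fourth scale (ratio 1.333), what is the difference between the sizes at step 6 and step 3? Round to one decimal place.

Step 3: 21.0 × 1.333³ = 49.740px
Step 6: 21.0 × 1.333⁶ = 117.815px
Difference: 117.815 − 49.740 = 68.075px

68.1px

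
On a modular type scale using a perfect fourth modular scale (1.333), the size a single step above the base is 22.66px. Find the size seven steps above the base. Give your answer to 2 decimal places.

127.13px

Moving from step +1 to step +7 is 6 steps up, so multiply by r⁶.
22.66 × 1.333⁶ = 22.66 × 5.61023 ≈ 127.128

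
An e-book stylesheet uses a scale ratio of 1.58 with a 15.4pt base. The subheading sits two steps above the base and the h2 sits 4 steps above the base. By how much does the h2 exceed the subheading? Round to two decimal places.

57.53pt

Step 2: 15.4 × 1.58² = 38.4446pt
Step 4: 15.4 × 1.58⁴ = 95.9730pt
Difference: 95.9730 − 38.4446 = 57.5284pt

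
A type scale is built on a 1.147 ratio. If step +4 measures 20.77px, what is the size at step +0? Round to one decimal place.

12.0px

Moving from step +4 to step +0 is 4 steps down, so divide by r⁴.
20.77 ÷ 1.147⁴ = 20.77 ÷ 1.73083 ≈ 12.000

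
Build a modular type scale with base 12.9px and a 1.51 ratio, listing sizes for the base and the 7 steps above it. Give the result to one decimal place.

Step 0: 12.9px
Step 1: 12.9 × 1.51 = 19.5
Step 2: 12.9 × 1.51² = 29.4
Step 3: 12.9 × 1.51³ = 44.4
Step 4: 12.9 × 1.51⁴ = 67.1
Step 5: 12.9 × 1.51⁵ = 101.3
Step 6: 12.9 × 1.51⁶ = 152.9
Step 7: 12.9 × 1.51⁷ = 230.9

12.9px, 19.5px, 29.4px, 44.4px, 67.1px, 101.3px, 152.9px, 230.9px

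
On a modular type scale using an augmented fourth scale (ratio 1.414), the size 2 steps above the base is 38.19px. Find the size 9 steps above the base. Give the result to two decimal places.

38.19 × 1.414⁷ = 38.19 × 11.30175 ≈ 431.614

431.61px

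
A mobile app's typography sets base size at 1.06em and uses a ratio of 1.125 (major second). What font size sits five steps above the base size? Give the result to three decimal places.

1.06 × 1.125⁵ = 1.06 × 1.80203 ≈ 1.910

1.910em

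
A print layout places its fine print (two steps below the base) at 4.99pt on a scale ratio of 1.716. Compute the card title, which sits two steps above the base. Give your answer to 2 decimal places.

43.27pt

The gap is 2 − (-2) = 4 steps, so the factor is 1.716^4.
4.99 × 1.716⁴ = 4.99 × 8.67100 ≈ 43.268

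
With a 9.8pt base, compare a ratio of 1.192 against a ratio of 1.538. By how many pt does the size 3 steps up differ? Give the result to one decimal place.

19.1pt

At 1.192: 9.8 × 1.192³ = 16.598pt
At 1.538: 9.8 × 1.538³ = 35.653pt
Difference: 35.653 − 16.598 = 19.055pt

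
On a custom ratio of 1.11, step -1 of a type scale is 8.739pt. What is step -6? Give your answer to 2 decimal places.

8.739 ÷ 1.11⁵ = 8.739 ÷ 1.68506 ≈ 5.186

5.19pt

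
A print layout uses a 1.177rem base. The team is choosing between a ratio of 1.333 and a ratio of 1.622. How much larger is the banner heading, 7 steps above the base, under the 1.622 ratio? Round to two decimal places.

25.96rem

At 1.333: 1.177 × 1.333⁷ = 8.8021rem
At 1.622: 1.177 × 1.622⁷ = 34.7642rem
Difference: 34.7642 − 8.8021 = 25.9621rem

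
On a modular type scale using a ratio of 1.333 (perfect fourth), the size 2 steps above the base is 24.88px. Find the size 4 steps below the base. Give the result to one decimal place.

The gap is -4 − (2) = -6 steps, so the factor is 1.333^-6.
24.88 ÷ 1.333⁶ = 24.88 ÷ 5.61023 ≈ 4.435

4.4px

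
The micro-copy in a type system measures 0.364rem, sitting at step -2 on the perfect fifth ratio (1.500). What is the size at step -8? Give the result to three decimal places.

0.364 ÷ 1.500⁶ = 0.364 ÷ 11.39062 ≈ 0.032

0.032rem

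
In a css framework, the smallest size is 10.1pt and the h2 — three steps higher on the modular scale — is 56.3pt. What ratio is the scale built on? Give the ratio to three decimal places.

1.773

r³ = 56.3 / 10.1, so r = (56.3/10.1)^(1/3).
r = 5.5743^(1/3) ≈ 1.7731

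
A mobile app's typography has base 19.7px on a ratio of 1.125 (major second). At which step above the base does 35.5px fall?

5

1.125ⁿ = 35.5 / 19.7 = 1.8020
n = ln(1.8020) / ln(1.125) = 0.5889 / 0.1178 ≈ 5.00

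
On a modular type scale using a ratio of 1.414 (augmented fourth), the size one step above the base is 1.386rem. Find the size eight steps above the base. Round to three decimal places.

15.664rem

1.386 × 1.414⁷ = 1.386 × 11.30175 ≈ 15.664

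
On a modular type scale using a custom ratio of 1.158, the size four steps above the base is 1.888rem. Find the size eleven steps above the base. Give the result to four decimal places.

5.2718rem

1.888 × 1.158⁷ = 1.888 × 2.79229 ≈ 5.2718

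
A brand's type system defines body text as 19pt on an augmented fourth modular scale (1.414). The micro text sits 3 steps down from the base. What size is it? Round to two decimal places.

Each step on a modular scale multiplies by the ratio, so the size n steps from the base is base × ratioⁿ.
19.0 ÷ 1.414³ = 19.0 ÷ 2.82715 ≈ 6.72

6.72pt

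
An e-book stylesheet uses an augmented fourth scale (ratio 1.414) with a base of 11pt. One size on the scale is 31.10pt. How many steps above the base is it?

1.414ⁿ = 31.10 / 11 = 2.8273
n = ln(2.8273) / ln(1.414) = 1.0393 / 0.3464 ≈ 3.00

3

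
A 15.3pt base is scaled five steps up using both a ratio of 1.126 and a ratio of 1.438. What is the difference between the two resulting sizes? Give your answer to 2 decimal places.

66.38pt

At 1.126: 15.3 × 1.126⁵ = 27.6939pt
At 1.438: 15.3 × 1.438⁵ = 94.0775pt
Difference: 94.0775 − 27.6939 = 66.3836pt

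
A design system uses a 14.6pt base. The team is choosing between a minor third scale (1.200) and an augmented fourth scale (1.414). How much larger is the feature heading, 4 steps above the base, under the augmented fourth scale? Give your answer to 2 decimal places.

Minor third: 14.6 × 1.200⁴ = 30.2746pt
Augmented fourth: 14.6 × 1.414⁴ = 58.3647pt
Difference: 58.3647 − 30.2746 = 28.0901pt

28.09pt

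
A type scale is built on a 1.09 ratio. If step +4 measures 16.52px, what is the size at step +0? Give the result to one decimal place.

11.7px

The gap is 0 − (4) = -4 steps, so the factor is 1.09^-4.
16.52 ÷ 1.09⁴ = 16.52 ÷ 1.41158 ≈ 11.703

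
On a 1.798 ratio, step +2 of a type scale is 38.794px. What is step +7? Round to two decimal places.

38.794 × 1.798⁵ = 38.794 × 18.79094 ≈ 728.976

728.98px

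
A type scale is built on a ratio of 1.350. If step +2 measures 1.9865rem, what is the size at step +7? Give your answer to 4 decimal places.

The gap is 7 − (2) = 5 steps, so the factor is 1.350^5.
1.9865 × 1.350⁵ = 1.9865 × 4.48403 ≈ 8.9075

8.9075rem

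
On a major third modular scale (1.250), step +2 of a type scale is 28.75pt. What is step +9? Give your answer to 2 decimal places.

Moving from step +2 to step +9 is 7 steps up, so multiply by r⁷.
28.75 × 1.250⁷ = 28.75 × 4.76837 ≈ 137.091

137.09pt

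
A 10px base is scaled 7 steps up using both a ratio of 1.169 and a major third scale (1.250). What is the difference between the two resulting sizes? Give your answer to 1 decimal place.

At 1.169: 10.0 × 1.169⁷ = 29.833px
Major third: 10.0 × 1.250⁷ = 47.684px
Difference: 47.684 − 29.833 = 17.851px

17.9px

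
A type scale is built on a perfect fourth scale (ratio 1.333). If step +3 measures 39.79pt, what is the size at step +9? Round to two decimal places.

223.23pt

39.79 × 1.333⁶ = 39.79 × 5.61023 ≈ 223.231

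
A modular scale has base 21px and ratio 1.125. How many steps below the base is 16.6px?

2

1.125ⁿ = 21 / 16.6 = 1.2651
n = ln(1.2651) / ln(1.125) = 0.2351 / 0.1178 ≈ 2.00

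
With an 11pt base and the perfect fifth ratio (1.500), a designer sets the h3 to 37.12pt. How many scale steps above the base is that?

3

1.500ⁿ = 37.12 / 11 = 3.3745
n = ln(3.3745) / ln(1.500) = 1.2163 / 0.4055 ≈ 3.00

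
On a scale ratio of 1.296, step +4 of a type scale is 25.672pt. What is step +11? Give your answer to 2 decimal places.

The gap is 11 − (4) = 7 steps, so the factor is 1.296^7.
25.672 × 1.296⁷ = 25.672 × 6.14094 ≈ 157.650

157.65pt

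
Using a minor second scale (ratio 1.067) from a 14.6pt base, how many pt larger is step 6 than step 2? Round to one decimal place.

Step 2: 14.6 × 1.067² = 16.622pt
Step 6: 14.6 × 1.067⁶ = 21.545pt
Difference: 21.545 − 16.622 = 4.923pt

4.9pt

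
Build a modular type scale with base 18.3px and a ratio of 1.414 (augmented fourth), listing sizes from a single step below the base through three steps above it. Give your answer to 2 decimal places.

Step -1: 18.3 ÷ 1.414 = 12.94
Step 0: 18.3px
Step 1: 18.3 × 1.414 = 25.88
Step 2: 18.3 × 1.414² = 36.59
Step 3: 18.3 × 1.414³ = 51.74

12.94px, 18.30px, 25.88px, 36.59px, 51.74px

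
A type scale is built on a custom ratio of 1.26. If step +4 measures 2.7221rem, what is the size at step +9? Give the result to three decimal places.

2.7221 × 1.26⁵ = 2.7221 × 3.17580 ≈ 8.645

8.645rem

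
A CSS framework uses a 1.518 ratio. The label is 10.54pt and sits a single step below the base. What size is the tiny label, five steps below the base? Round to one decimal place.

Moving from step -1 to step -5 is 4 steps down, so divide by r⁴.
10.54 ÷ 1.518⁴ = 10.54 ÷ 5.30991 ≈ 1.985

2.0pt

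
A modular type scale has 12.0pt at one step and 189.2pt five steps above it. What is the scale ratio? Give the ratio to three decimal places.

1.736

The ratio satisfies 12.0 × r⁵ = 189.2, so r = (189.2 / 12.0)^(1/5).
r = 15.7667^(1/5) ≈ 1.7360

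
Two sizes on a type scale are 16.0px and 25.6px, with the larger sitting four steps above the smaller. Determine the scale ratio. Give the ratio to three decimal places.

1.125

The ratio satisfies 16.0 × r⁴ = 25.6, so r = (25.6 / 16.0)^(1/4).
r = 1.6000^(1/4) ≈ 1.1247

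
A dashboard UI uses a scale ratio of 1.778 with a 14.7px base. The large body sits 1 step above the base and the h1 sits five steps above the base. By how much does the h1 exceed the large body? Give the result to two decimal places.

235.07px

Step 1: 14.7 × 1.778 = 26.1366px
Step 5: 14.7 × 1.778⁵ = 261.2018px
Difference: 261.2018 − 26.1366 = 235.0652px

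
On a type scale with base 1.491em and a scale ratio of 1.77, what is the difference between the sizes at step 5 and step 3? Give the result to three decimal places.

17.635em

Step 3: 1.491 × 1.77³ = 8.26794em
Step 5: 1.491 × 1.77⁵ = 25.90264em
Difference: 25.90264 − 8.26794 = 17.63470em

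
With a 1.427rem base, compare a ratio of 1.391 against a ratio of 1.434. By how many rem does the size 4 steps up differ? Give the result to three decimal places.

At 1.391: 1.427 × 1.391⁴ = 5.34235rem
At 1.434: 1.427 × 1.434⁴ = 6.03421rem
Difference: 6.03421 − 5.34235 = 0.69186rem

0.692rem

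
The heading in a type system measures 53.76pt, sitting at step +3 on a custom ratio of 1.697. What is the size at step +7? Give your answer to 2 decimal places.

53.76 × 1.697⁴ = 53.76 × 8.29330 ≈ 445.848

445.85pt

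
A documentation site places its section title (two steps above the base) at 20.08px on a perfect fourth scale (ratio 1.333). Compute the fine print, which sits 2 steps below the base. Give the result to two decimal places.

The gap is -2 − (2) = -4 steps, so the factor is 1.333^-4.
20.08 ÷ 1.333⁴ = 20.08 ÷ 3.15733 ≈ 6.360

6.36px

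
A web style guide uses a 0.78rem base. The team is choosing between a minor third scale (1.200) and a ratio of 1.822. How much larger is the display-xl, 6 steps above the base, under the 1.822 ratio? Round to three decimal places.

Minor third: 0.78 × 1.200⁶ = 2.32907rem
At 1.822: 0.78 × 1.822⁶ = 28.53546rem
Difference: 28.53546 − 2.32907 = 26.20639rem

26.206rem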